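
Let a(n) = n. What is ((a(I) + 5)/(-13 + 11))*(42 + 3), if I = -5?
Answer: 0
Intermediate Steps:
((a(I) + 5)/(-13 + 11))*(42 + 3) = ((-5 + 5)/(-13 + 11))*(42 + 3) = (0/(-2))*45 = (0*(-½))*45 = 0*45 = 0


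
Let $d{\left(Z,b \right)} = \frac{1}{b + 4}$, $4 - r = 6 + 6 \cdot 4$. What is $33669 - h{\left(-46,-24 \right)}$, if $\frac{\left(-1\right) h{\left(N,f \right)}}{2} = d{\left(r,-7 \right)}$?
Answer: $\frac{101005}{3} \approx 33668.0$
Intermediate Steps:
$r = -26$ ($r = 4 - \left(6 + 6 \cdot 4\right) = 4 - \left(6 + 24\right) = 4 - 30 = -26$)
$d{\left(Z,b \right)} = \frac{1}{4 + b}$
$h{\left(N,f \right)} = \frac{2}{3}$ ($h{\left(N,f \right)} = - \frac{2}{4 - 7} = - \frac{2}{-3} = \left(-2\right) \left(- \frac{1}{3}\right) = \frac{2}{3}$)
$33669 - h{\left(-46,-24 \right)} = 33669 - \frac{2}{3} = \frac{101005}{3}$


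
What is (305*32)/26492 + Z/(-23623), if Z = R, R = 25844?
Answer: -113524692/156455129 ≈ -0.72561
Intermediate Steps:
Z = 25844
(305*32)/26492 + Z/(-23623) = (305*32)/26492 + 25844/(-23623) = 9760*(1/26492) + 25844*(-1/23623) = 2440/6623 - 25844/23623 = -113524692/156455129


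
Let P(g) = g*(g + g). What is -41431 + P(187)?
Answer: 28507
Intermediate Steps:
P(g) = 2*g² (P(g) = g*(2*g) = 2*g²)
-41431 + P(187) = -41431 + 2*187² = -41431 + 2*34969 = -41431 + 69938 = 28507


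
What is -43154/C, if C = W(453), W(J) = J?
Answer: -43154/453 ≈ -95.263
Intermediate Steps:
C = 453
-43154/C = -43154/453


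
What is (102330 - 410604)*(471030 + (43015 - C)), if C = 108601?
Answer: -124987843656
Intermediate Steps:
(102330 - 410604)*(471030 + (43015 - C)) = (102330 - 410604)*(471030 + (43015 - 1*108601)) = -308274*(471030 + (43015 - 108601)) = -308274*(471030 - 65586) = -308274*405444 = -124987843656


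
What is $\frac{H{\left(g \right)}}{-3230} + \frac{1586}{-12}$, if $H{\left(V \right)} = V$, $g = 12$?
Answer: $- \frac{1280731}{9690} \approx -132.17$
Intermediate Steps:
$\frac{H{\left(g \right)}}{-3230} + \frac{1586}{-12} = \frac{12}{-3230} + \frac{1586}{-12} = 12 \left(- \frac{1}{3230}\right) + 1586 \left(- \frac{1}{12}\right) = - \frac{6}{1615} - \frac{793}{6} = - \frac{1280731}{9690}$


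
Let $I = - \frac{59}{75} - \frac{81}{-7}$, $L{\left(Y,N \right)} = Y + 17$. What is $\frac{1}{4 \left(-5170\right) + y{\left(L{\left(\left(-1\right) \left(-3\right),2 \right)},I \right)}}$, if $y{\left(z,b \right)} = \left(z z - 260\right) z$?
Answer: $- \frac{1}{17880} \approx -5.5928 \cdot 10^{-5}$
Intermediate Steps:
$L{\left(Y,N \right)} = 17 + Y$
$I = \frac{5662}{525}$ ($I = \left(-59\right) \frac{1}{75} - - \frac{81}{7} = - \frac{59}{75} + \frac{81}{7} = \frac{5662}{525} \approx 10.785$)
$y{\left(z,b \right)} = z \left(-260 + z^{2}\right)$ ($y{\left(z,b \right)} = \left(z^{2} - 260\right) z = \left(-260 + z^{2}\right) z = z \left(-260 + z^{2}\right)$)
$\frac{1}{4 \left(-5170\right) + y{\left(L{\left(\left(-1\right) \left(-3\right),2 \right)},I \right)}} = \frac{1}{4 \left(-5170\right) + \left(17 - -3\right) \left(-260 + \left(17 - -3\right)^{2}\right)} = \frac{1}{-20680 + \left(17 + 3\right) \left(-260 + \left(17 + 3\right)^{2}\right)} = \frac{1}{-20680 + 20 \left(-260 + 20^{2}\right)} = \frac{1}{-20680 + 20 \left(-260 + 400\right)} = \frac{1}{-20680 + 20 \cdot 140} = \frac{1}{-20680 + 2800} = \frac{1}{-17880} = - \frac{1}{17880}$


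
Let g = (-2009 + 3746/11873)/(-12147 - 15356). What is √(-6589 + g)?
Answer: 2*I*√175644993569979453905/326543119 ≈ 81.172*I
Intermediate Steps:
g = 23849111/326543119 (g = (-2009 + 3746*(1/11873))/(-27503) = (-2009 + 3746/11873)*(-1/27503) = -23849111/11873*(-1/27503) = 23849111/326543119 ≈ 0.073035)
√(-6589 + g) = √(-6589 + 23849111/326543119) = √(-2151568761980/326543119) = 2*I*√175644993569979453905/326543119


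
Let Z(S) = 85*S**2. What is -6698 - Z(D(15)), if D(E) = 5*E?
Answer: -484823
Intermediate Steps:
-6698 - Z(D(15)) = -6698 - 85*(5*15)**2 = -6698 - 85*75**2 = -6698 - 85*5625 = -6698 - 1*478125 = -6698 - 478125 = -484823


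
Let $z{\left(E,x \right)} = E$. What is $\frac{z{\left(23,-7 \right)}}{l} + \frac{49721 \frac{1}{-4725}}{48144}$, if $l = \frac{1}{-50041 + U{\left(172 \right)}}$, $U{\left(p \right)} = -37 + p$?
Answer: $- \frac{37301521060703}{32497200} \approx -1.1478 \cdot 10^{6}$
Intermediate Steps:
$l = - \frac{1}{49906}$ ($l = \frac{1}{-50041 + \left(-37 + 172\right)} = \frac{1}{-50041 + 135} = \frac{1}{-49906} = - \frac{1}{49906} \approx -2.0038 \cdot 10^{-5}$)
$\frac{z{\left(23,-7 \right)}}{l} + \frac{49721 \frac{1}{-4725}}{48144} = \frac{23}{- \frac{1}{49906}} + \frac{49721 \frac{1}{-4725}}{48144} = 23 \left(-49906\right) + 49721 \left(- \frac{1}{4725}\right) \frac{1}{48144} = -1147838 - \frac{7103}{32497200} = - \frac{37301521060703}{32497200}$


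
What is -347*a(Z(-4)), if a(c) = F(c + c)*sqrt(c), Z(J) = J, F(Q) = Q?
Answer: 5552*I ≈ 5552.0*I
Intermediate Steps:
a(c) = 2*c**(3/2) (a(c) = (c + c)*sqrt(c) = (2*c)*sqrt(c) = 2*c**(3/2))
-347*a(Z(-4)) = -694*(-4)**(3/2) = -694*(-8*I) = -(-5552)*I = 5552*I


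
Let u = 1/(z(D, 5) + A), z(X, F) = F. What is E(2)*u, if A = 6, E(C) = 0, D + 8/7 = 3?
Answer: 0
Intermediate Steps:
D = 13/7 (D = -8/7 + 3 = 13/7 ≈ 1.8571)
u = 1/11 (u = 1/(5 + 6) = 1/11 ≈ 0.090909)
E(2)*u = 0*(1/11) = 0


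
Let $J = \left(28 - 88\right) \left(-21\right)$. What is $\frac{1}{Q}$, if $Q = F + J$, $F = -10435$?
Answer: $- \frac{1}{9175} \approx -0.00010899$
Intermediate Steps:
$J = 1260$ ($J = \left(-60\right) \left(-21\right) = 1260$)
$Q = -9175$ ($Q = -10435 + 1260 = -9175$)
$\frac{1}{Q} = \frac{1}{-9175} = - \frac{1}{9175}$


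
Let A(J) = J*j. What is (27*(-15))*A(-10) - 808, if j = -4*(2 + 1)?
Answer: -49408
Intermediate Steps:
j = -12 (j = -4*3 = -12)
A(J) = -12*J (A(J) = J*(-12) = -12*J)
(27*(-15))*A(-10) - 808 = (27*(-15))*(-12*(-10)) - 808 = -405*120 - 808 = -48600 - 808 = -49408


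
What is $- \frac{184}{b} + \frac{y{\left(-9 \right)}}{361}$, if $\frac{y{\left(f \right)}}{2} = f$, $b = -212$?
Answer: $\frac{15652}{19133} \approx 0.81806$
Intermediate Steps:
$y{\left(f \right)} = 2 f$
$- \frac{184}{b} + \frac{y{\left(-9 \right)}}{361} = - \frac{184}{-212} + \frac{2 \left(-9\right)}{361} = \left(-184\right) \left(- \frac{1}{212}\right) - \frac{18}{361} = \frac{46}{53} - \frac{18}{361} = \frac{15652}{19133}$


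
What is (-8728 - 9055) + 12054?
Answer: -5729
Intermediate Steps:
(-8728 - 9055) + 12054 = -17783 + 12054 = -5729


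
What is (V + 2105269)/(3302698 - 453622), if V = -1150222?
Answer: 318349/949692 ≈ 0.33521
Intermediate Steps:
(V + 2105269)/(3302698 - 453622) = (-1150222 + 2105269)/(3302698 - 453622) = 955047/2849076 = 955047*(1/2849076) = 318349/949692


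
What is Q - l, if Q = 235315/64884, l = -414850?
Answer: 26917362715/64884 ≈ 4.1485e+5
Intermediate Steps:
Q = 235315/64884 (Q = 235315*(1/64884) = 235315/64884 ≈ 3.6267)
Q - l = 235315/64884 - 1*(-414850) = 235315/64884 + 414850 = 26917362715/64884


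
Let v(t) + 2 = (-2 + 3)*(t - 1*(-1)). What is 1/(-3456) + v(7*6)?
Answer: 141695/3456 ≈ 41.000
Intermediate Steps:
v(t) = -1 + t (v(t) = -2 + (-2 + 3)*(t - 1*(-1)) = -2 + 1*(t + 1) = -2 + 1*(1 + t) = -2 + (1 + t) = -1 + t)
1/(-3456) + v(7*6) = 1/(-3456) + (-1 + 7*6) = -1/3456 + (-1 + 42) = -1/3456 + 41 = 141695/3456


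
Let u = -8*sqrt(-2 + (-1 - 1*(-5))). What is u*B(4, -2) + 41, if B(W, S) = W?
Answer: 41 - 32*sqrt(2) ≈ -4.2548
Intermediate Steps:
u = -8*sqrt(2) (u = -8*sqrt(-2 + (-1 + 5)) = -8*sqrt(-2 + 4) = -8*sqrt(2) ≈ -11.314)
u*B(4, -2) + 41 = -8*sqrt(2)*4 + 41 = -32*sqrt(2) + 41 = 41 - 32*sqrt(2)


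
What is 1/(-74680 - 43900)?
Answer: -1/118580 ≈ -8.4331e-6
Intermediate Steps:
1/(-74680 - 43900) = 1/(-118580) = -1/118580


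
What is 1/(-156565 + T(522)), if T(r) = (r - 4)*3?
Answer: -1/155011 ≈ -6.4512e-6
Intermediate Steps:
T(r) = -12 + 3*r (T(r) = (-4 + r)*3 = -12 + 3*r)
1/(-156565 + T(522)) = 1/(-156565 + (-12 + 3*522)) = 1/(-156565 + (-12 + 1566)) = 1/(-156565 + 1554) = 1/(-155011) = -1/155011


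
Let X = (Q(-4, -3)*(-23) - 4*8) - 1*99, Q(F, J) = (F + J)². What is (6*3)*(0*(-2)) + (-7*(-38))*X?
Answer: -334628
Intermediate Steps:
X = -1258 (X = ((-4 - 3)²*(-23) - 4*8) - 1*99 = ((-7)²*(-23) - 1*32) - 99 = (49*(-23) - 32) - 99 = (-1127 - 32) - 99 = -1159 - 99 = -1258)
(6*3)*(0*(-2)) + (-7*(-38))*X = (6*3)*(0*(-2)) - 7*(-38)*(-1258) = 18*0 + 266*(-1258) = 0 - 334628 = -334628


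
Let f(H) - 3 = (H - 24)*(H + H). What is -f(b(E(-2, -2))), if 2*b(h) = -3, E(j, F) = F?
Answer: -159/2 ≈ -79.500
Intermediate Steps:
b(h) = -3/2 (b(h) = (½)*(-3) = -3/2)
f(H) = 3 + 2*H*(-24 + H) (f(H) = 3 + (H - 24)*(H + H) = 3 + (-24 + H)*(2*H) = 3 + 2*H*(-24 + H))
-f(b(E(-2, -2))) = -(3 - 48*(-3/2) + 2*(-3/2)²) = -(3 + 72 + 2*(9/4)) = -(3 + 72 + 9/2) = -1*159/2 = -159/2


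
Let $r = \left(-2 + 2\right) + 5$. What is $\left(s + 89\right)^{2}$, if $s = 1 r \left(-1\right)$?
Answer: $7056$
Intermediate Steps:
$r = 5$ ($r = 0 + 5 = 5$)
$s = -5$ ($s = 1 \cdot 5 \left(-1\right) = 5 \left(-1\right) = -5$)
$\left(s + 89\right)^{2} = \left(-5 + 89\right)^{2} = 84^{2} = 7056$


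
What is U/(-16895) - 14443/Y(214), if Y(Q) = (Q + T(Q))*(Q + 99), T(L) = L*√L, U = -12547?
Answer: 179254146287/241043769570 - 14443*√214/14267166 ≈ 0.72885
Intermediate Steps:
T(L) = L^(3/2)
Y(Q) = (99 + Q)*(Q + Q^(3/2)) (Y(Q) = (Q + Q^(3/2))*(Q + 99) = (Q + Q^(3/2))*(99 + Q) = (99 + Q)*(Q + Q^(3/2)))
U/(-16895) - 14443/Y(214) = -12547/(-16895) - 14443/(214² + 214^(5/2) + 99*214 + 99*214^(3/2)) = -12547*(-1/16895) - 14443/(45796 + 45796*√214 + 21186 + 99*(214*√214)) = 12547/16895 - 14443/(45796 + 45796*√214 + 21186 + 21186*√214) = 12547/16895 - 14443/(66982 + 66982*√214)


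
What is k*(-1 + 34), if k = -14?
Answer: -462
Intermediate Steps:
k*(-1 + 34) = -14*(-1 + 34) = -14*33 = -462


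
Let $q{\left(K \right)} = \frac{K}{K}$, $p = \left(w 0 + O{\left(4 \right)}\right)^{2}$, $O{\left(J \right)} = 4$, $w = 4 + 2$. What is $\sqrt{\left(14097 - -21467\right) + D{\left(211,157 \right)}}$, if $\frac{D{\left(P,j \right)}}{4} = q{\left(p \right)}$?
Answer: $12 \sqrt{247} \approx 188.59$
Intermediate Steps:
$w = 6$
$p = 16$ ($p = \left(6 \cdot 0 + 4\right)^{2} = \left(0 + 4\right)^{2} = 4^{2} = 16$)
$q{\left(K \right)} = 1$
$D{\left(P,j \right)} = 4$ ($D{\left(P,j \right)} = 4 \cdot 1 = 4$)
$\sqrt{\left(14097 - -21467\right) + D{\left(211,157 \right)}} = \sqrt{\left(14097 - -21467\right) + 4} = \sqrt{\left(14097 + 21467\right) + 4} = \sqrt{35564 + 4} = \sqrt{35568} = 12 \sqrt{247}$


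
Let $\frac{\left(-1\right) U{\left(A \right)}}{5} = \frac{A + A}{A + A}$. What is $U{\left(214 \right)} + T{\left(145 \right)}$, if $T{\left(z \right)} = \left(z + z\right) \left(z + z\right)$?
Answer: $84095$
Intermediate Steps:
$U{\left(A \right)} = -5$ ($U{\left(A \right)} = - 5 \frac{A + A}{A + A} = - 5 \frac{2 A}{2 A} = - 5 \cdot 2 A \frac{1}{2 A} = \left(-5\right) 1 = -5$)
$T{\left(z \right)} = 4 z^{2}$ ($T{\left(z \right)} = 2 z 2 z = 4 z^{2}$)
$U{\left(214 \right)} + T{\left(145 \right)} = -5 + 4 \cdot 145^{2} = -5 + 4 \cdot 21025 = -5 + 84100 = 84095$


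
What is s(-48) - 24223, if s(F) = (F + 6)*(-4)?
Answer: -24055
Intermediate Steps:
s(F) = -24 - 4*F (s(F) = (6 + F)*(-4) = -24 - 4*F)
s(-48) - 24223 = (-24 - 4*(-48)) - 24223 = (-24 + 192) - 24223 = 168 - 24223 = -24055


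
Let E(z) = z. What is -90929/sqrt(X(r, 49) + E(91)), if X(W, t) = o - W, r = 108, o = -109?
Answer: 90929*I*sqrt(14)/42 ≈ 8100.6*I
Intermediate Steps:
X(W, t) = -109 - W
-90929/sqrt(X(r, 49) + E(91)) = -90929/sqrt((-109 - 1*108) + 91) = -90929/sqrt((-109 - 108) + 91) = -90929/sqrt(-217 + 91) = -90929*(-I*sqrt(14)/42) = -(-90929)*I*sqrt(14)/42 = 90929*I*sqrt(14)/42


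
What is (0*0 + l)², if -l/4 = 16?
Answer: 4096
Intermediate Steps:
l = -64 (l = -4*16 = -64)
(0*0 + l)² = (0*0 - 64)² = (0 - 64)² = (-64)² = 4096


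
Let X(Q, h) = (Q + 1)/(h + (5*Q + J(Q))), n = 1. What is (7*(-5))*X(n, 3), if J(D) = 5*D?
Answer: -70/13 ≈ -5.3846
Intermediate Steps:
X(Q, h) = (1 + Q)/(h + 10*Q) (X(Q, h) = (Q + 1)/(h + (5*Q + 5*Q)) = (1 + Q)/(h + 10*Q))
(7*(-5))*X(n, 3) = (7*(-5))*((1 + 1)/(3 + 10*1)) = -35*2/(3 + 10) = -35*2/13 = -70/13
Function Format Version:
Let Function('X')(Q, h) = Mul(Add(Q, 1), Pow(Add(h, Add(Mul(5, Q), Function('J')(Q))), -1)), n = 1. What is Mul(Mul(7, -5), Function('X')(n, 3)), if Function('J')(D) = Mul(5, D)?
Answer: Rational(-70, 13) ≈ -5.3846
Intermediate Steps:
Function('X')(Q, h) = Mul(Pow(Add(h, Mul(10, Q)), -1), Add(1, Q)) (Function('X')(Q, h) = Mul(Add(Q, 1), Pow(Add(h, Add(Mul(5, Q), Mul(5, Q))), -1)) = Mul(Add(1, Q), Pow(Add(h, Mul(10, Q)), -1)) = Mul(Pow(Add(h, Mul(10, Q)), -1), Add(1, Q)))
Mul(Mul(7, -5), Function('X')(n, 3)) = Mul(Mul(7, -5), Mul(Pow(Add(3, Mul(10, 1)), -1), Add(1, 1))) = Mul(-35, Mul(Pow(Add(3, 10), -1), 2)) = Mul(-35, Mul(Pow(13, -1), 2)) = Mul(-35, Mul(Rational(1, 13), 2)) = Mul(-35, Rational(2, 13)) = Rational(-70, 13)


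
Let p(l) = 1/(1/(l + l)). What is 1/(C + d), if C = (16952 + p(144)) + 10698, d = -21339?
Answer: 1/6599 ≈ 0.00015154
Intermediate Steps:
p(l) = 2*l (p(l) = 1/(1/(2*l)) = 2*l)
C = 27938 (C = (16952 + 2*144) + 10698 = (16952 + 288) + 10698 = 17240 + 10698 = 27938)
1/(C + d) = 1/(27938 - 21339) = 1/6599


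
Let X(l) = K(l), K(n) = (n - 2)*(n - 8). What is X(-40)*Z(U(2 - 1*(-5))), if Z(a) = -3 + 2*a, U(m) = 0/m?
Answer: -6048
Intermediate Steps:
U(m) = 0
K(n) = (-8 + n)*(-2 + n) (K(n) = (-2 + n)*(-8 + n) = (-8 + n)*(-2 + n))
X(l) = 16 + l² - 10*l
X(-40)*Z(U(2 - 1*(-5))) = (16 + (-40)² - 10*(-40))*(-3 + 2*0) = (16 + 1600 + 400)*(-3 + 0) = 2016*(-3) = -6048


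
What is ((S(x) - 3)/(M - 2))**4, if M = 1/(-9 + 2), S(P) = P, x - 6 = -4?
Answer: 2401/50625 ≈ 0.047427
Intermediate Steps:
x = 2 (x = 6 - 4 = 2)
M = -1/7 (M = 1/(-7) = -1/7 ≈ -0.14286)
((S(x) - 3)/(M - 2))**4 = ((2 - 3)/(-1/7 - 2))**4 = (-1/(-15/7))**4 = (-1*(-7/15))**4 = (7/15)**4 = 2401/50625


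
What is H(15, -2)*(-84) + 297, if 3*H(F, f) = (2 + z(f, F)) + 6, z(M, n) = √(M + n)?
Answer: 73 - 28*√13 ≈ -27.955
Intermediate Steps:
H(F, f) = 8/3 + √(F + f)/3 (H(F, f) = ((2 + √(f + F)) + 6)/3 = ((2 + √(F + f)) + 6)/3 = (8 + √(F + f))/3 = 8/3 + √(F + f)/3)
H(15, -2)*(-84) + 297 = (8/3 + √(15 - 2)/3)*(-84) + 297 = (8/3 + √13/3)*(-84) + 297 = (-224 - 28*√13) + 297 = 73 - 28*√13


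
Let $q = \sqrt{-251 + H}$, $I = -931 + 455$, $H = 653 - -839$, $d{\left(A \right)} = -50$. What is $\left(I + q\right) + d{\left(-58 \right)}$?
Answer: $-526 + \sqrt{1241} \approx -490.77$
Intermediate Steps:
$H = 1492$ ($H = 653 + 839 = 1492$)
$I = -476$
$q = \sqrt{1241}$ ($q = \sqrt{-251 + 1492} = \sqrt{1241} \approx 35.228$)
$\left(I + q\right) + d{\left(-58 \right)} = \left(-476 + \sqrt{1241}\right) - 50 = -526 + \sqrt{1241}$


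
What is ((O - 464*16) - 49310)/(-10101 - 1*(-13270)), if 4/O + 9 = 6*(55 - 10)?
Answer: -14807570/827109 ≈ -17.903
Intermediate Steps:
O = 4/261 (O = 4/(-9 + 6*(55 - 10)) = 4/(-9 + 6*45) = 4/(-9 + 270) = 4/261 ≈ 0.015326)
((O - 464*16) - 49310)/(-10101 - 1*(-13270)) = ((4/261 - 464*16) - 49310)/(-10101 - 1*(-13270)) = ((4/261 - 1*7424) - 49310)/(-10101 + 13270) = ((4/261 - 7424) - 49310)/3169 = (-1937660/261 - 49310)*(1/3169) = -14807570/261*1/3169 = -14807570/827109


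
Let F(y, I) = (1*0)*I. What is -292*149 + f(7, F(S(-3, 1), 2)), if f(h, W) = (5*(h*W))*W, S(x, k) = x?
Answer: -43508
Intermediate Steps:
F(y, I) = 0 (F(y, I) = 0*I = 0)
f(h, W) = 5*h*W² (f(h, W) = (5*(W*h))*W = (5*W*h)*W = 5*h*W²)
-292*149 + f(7, F(S(-3, 1), 2)) = -292*149 + 5*7*0² = -43508 + 5*7*0 = -43508 + 0 = -43508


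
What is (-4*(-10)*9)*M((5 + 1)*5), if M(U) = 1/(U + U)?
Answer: 6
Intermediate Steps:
M(U) = 1/(2*U)
(-4*(-10)*9)*M((5 + 1)*5) = (-4*(-10)*9)*(1/(2*(((5 + 1)*5)))) = (40*9)*(1/(2*((6*5)))) = 360*((½)/30) = 360*((½)*(1/30)) = 360*(1/60) = 6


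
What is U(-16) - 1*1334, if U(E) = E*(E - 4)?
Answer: -1014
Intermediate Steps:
U(E) = E*(-4 + E)
U(-16) - 1*1334 = -16*(-4 - 16) - 1*1334 = -16*(-20) - 1334 = 320 - 1334 = -1014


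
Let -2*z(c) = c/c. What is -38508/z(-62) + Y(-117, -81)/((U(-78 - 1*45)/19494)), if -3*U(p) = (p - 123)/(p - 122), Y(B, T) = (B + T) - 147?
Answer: 827022831/41 ≈ 2.0171e+7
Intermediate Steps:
Y(B, T) = -147 + B + T
U(p) = -(-123 + p)/(3*(-122 + p)) (U(p) = -(p - 123)/(3*(p - 122)) = -(-123 + p)/(3*(-122 + p)))
z(c) = -1/2 (z(c) = -c/(2*c) = -1/2*1 = -1/2)
-38508/z(-62) + Y(-117, -81)/((U(-78 - 1*45)/19494)) = -38508/(-1/2) + (-147 - 117 - 81)/((((123 - (-78 - 1*45))/(3*(-122 + (-78 - 1*45))))/19494)) = -38508*(-2) - 345*58482*(-122 + (-78 - 45))/(123 - (-78 - 45)) = 77016 - 345*58482*(-122 - 123)/(123 - 1*(-123)) = 77016 - 345*(-14328090/(123 + 123)) = 77016 - 345/(((1/3)*(-1/245)*246)*(1/19494)) = 77016 - 345/((-82/245*1/19494)) = 77016 - 345/(-41/2388015) = 77016 - 345*(-2388015/41) = 77016 + 823865175/41 = 827022831/41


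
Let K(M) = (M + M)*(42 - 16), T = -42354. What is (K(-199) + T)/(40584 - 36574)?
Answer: -26351/2005 ≈ -13.143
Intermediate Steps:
K(M) = 52*M (K(M) = (2*M)*26 = 52*M)
(K(-199) + T)/(40584 - 36574) = (52*(-199) - 42354)/(40584 - 36574) = (-10348 - 42354)/4010 = -52702*1/4010 = -26351/2005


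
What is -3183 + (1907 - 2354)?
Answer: -3630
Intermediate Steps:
-3183 + (1907 - 2354) = -3183 - 447 = -3630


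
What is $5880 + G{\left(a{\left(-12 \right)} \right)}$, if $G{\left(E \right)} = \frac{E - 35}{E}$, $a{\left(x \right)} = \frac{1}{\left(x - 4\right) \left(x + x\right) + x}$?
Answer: $-7139$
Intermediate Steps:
$a{\left(x \right)} = \frac{1}{x + 2 x \left(-4 + x\right)}$ ($a{\left(x \right)} = \frac{1}{\left(-4 + x\right) 2 x + x} = \frac{1}{2 x \left(-4 + x\right) + x} = \frac{1}{x + 2 x \left(-4 + x\right)}$)
$G{\left(E \right)} = \frac{-35 + E}{E}$
$5880 + G{\left(a{\left(-12 \right)} \right)} = 5880 + \frac{-35 + \frac{1}{\left(-12\right) \left(-7 + 2 \left(-12\right)\right)}}{\frac{1}{-12} \frac{1}{-7 + 2 \left(-12\right)}} = 5880 + \frac{-35 - \frac{1}{12 \left(-7 - 24\right)}}{\left(- \frac{1}{12}\right) \frac{1}{-7 - 24}} = 5880 + \frac{-35 - \frac{1}{12 \left(-31\right)}}{\left(- \frac{1}{12}\right) \frac{1}{-31}} = 5880 + \frac{-35 - - \frac{1}{372}}{\left(- \frac{1}{12}\right) \left(- \frac{1}{31}\right)} = 5880 + \frac{1}{\frac{1}{372}} \left(-35 + \frac{1}{372}\right) = 5880 + 372 \left(- \frac{13019}{372}\right) = 5880 - 13019 = -7139$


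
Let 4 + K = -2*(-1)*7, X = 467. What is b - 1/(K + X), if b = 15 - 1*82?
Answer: -31960/477 ≈ -67.002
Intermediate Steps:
K = 10 (K = -4 - 2*(-1)*7 = -4 + 2*7 = -4 + 14 = 10)
b = -67 (b = 15 - 82 = -67)
b - 1/(K + X) = -67 - 1/(10 + 467) = -67 - 1/477 = -31960/477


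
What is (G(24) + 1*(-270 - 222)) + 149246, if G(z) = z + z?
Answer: 148802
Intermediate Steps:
G(z) = 2*z
(G(24) + 1*(-270 - 222)) + 149246 = (2*24 + 1*(-270 - 222)) + 149246 = (48 + 1*(-492)) + 149246 = (48 - 492) + 149246 = -444 + 149246 = 148802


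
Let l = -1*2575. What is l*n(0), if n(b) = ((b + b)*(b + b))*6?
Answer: 0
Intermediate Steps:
l = -2575
n(b) = 24*b**2 (n(b) = ((2*b)*(2*b))*6 = (4*b**2)*6 = 24*b**2)
l*n(0) = -61800*0**2 = -61800*0 = -2575*0 = 0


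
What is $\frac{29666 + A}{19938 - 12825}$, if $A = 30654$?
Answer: $\frac{60320}{7113} \approx 8.4802$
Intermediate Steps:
$\frac{29666 + A}{19938 - 12825} = \frac{29666 + 30654}{19938 - 12825} = \frac{60320}{7113}$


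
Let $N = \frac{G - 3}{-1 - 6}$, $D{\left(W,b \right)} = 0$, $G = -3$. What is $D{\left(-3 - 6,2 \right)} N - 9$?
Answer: $-9$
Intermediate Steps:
$N = \frac{6}{7}$ ($N = \frac{-3 - 3}{-1 - 6} = - \frac{6}{-7} = \left(-6\right) \left(- \frac{1}{7}\right) = \frac{6}{7} \approx 0.85714$)
$D{\left(-3 - 6,2 \right)} N - 9 = 0 \cdot \frac{6}{7} - 9 = 0 - 9 = -9$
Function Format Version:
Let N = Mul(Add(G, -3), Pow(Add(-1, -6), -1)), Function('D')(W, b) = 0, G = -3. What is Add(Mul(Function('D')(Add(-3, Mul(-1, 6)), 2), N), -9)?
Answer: -9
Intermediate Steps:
N = Rational(6, 7) (N = Mul(Add(-3, -3), Pow(Add(-1, -6), -1)) = Mul(-6, Pow(-7, -1)) = Mul(-6, Rational(-1, 7)) = Rational(6, 7) ≈ 0.85714)
Add(Mul(Function('D')(Add(-3, Mul(-1, 6)), 2), N), -9) = Add(Mul(0, Rational(6, 7)), -9) = Add(0, -9) = -9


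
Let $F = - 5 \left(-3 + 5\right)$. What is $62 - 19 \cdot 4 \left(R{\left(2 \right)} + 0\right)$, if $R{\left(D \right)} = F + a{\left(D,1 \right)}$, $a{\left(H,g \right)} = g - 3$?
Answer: $974$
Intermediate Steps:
$a{\left(H,g \right)} = -3 + g$
$F = -10$ ($F = \left(-5\right) 2 = -10$)
$R{\left(D \right)} = -12$ ($R{\left(D \right)} = -10 + \left(-3 + 1\right) = -10 - 2 = -12$)
$62 - 19 \cdot 4 \left(R{\left(2 \right)} + 0\right) = 62 - 19 \cdot 4 \left(-12 + 0\right) = 62 - 19 \cdot 4 \left(-12\right) = 62 - -912 = 62 + 912 = 974$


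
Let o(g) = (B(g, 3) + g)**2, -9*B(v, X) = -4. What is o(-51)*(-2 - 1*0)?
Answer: -414050/81 ≈ -5111.7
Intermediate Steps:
B(v, X) = 4/9 (B(v, X) = -1/9*(-4) = 4/9)
o(g) = (4/9 + g)**2
o(-51)*(-2 - 1*0) = ((4 + 9*(-51))**2/81)*(-2 - 1*0) = ((4 - 459)**2/81)*(-2 + 0) = ((1/81)*(-455)**2)*(-2) = ((1/81)*207025)*(-2) = (207025/81)*(-2) = -414050/81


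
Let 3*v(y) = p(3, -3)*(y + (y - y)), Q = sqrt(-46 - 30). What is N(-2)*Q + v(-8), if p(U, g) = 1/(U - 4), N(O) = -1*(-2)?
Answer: 8/3 + 4*I*sqrt(19) ≈ 2.6667 + 17.436*I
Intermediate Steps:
N(O) = 2
Q = 2*I*sqrt(19) (Q = sqrt(-76) = 2*I*sqrt(19) ≈ 8.7178*I)
p(U, g) = 1/(-4 + U)
v(y) = -y/3 (v(y) = ((y + (y - y))/(-4 + 3))/3 = ((y + 0)/(-1))/3 = (-y)/3 = -y/3)
N(-2)*Q + v(-8) = 2*(2*I*sqrt(19)) - 1/3*(-8) = 4*I*sqrt(19) + 8/3 = 8/3 + 4*I*sqrt(19)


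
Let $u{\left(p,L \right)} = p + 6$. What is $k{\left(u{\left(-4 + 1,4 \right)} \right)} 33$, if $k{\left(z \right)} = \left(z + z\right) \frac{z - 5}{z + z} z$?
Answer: $-198$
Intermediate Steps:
$u{\left(p,L \right)} = 6 + p$
$k{\left(z \right)} = z \left(-5 + z\right)$ ($k{\left(z \right)} = 2 z \frac{-5 + z}{2 z} z = \left(-5 + z\right) z = z \left(-5 + z\right)$)
$k{\left(u{\left(-4 + 1,4 \right)} \right)} 33 = \left(6 + \left(-4 + 1\right)\right) \left(-5 + \left(6 + \left(-4 + 1\right)\right)\right) 33 = \left(6 - 3\right) \left(-5 + \left(6 - 3\right)\right) 33 = 3 \left(-5 + 3\right) 33 = 3 \left(-2\right) 33 = \left(-6\right) 33 = -198$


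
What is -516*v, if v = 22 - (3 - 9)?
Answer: -14448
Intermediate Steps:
v = 28 (v = 22 - 1*(-6) = 22 + 6 = 28)
-516*v = -516*28 = -14448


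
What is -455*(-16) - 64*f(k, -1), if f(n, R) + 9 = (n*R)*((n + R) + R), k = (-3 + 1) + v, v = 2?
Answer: 7856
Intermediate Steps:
k = 0 (k = (-3 + 1) + 2 = -2 + 2 = 0)
f(n, R) = -9 + R*n*(n + 2*R) (f(n, R) = -9 + (n*R)*((n + R) + R) = -9 + (R*n)*((R + n) + R) = -9 + (R*n)*(n + 2*R) = -9 + R*n*(n + 2*R))
-455*(-16) - 64*f(k, -1) = -455*(-16) - 64*(-9 - 1*0² + 2*0*(-1)²) = 7280 - 64*(-9 - 1*0 + 2*0*1) = 7280 - 64*(-9 + 0 + 0) = 7280 - 64*(-9) = 7280 + 576 = 7856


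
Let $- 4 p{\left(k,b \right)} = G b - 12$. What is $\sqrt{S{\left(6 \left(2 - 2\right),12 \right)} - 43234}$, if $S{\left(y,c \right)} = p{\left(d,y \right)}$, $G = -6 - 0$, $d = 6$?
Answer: $i \sqrt{43231} \approx 207.92 i$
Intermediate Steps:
$G = -6$ ($G = -6 + 0 = -6$)
$p{\left(k,b \right)} = 3 + \frac{3 b}{2}$ ($p{\left(k,b \right)} = - \frac{- 6 b - 12}{4} = - \frac{-12 - 6 b}{4} = 3 + \frac{3 b}{2}$)
$S{\left(y,c \right)} = 3 + \frac{3 y}{2}$
$\sqrt{S{\left(6 \left(2 - 2\right),12 \right)} - 43234} = \sqrt{\left(3 + \frac{3 \cdot 6 \left(2 - 2\right)}{2}\right) - 43234} = \sqrt{\left(3 + \frac{3 \cdot 6 \cdot 0}{2}\right) - 43234} = \sqrt{\left(3 + \frac{3}{2} \cdot 0\right) - 43234} = \sqrt{\left(3 + 0\right) - 43234} = \sqrt{3 - 43234} = \sqrt{-43231} = i \sqrt{43231}$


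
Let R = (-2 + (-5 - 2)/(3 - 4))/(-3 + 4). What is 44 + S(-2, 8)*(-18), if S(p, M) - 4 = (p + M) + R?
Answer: -226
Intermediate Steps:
R = 5 (R = (-2 - 7/(-1))/1 = (-2 - 7*(-1))*1 = (-2 + 7)*1 = 5*1 = 5)
S(p, M) = 9 + M + p (S(p, M) = 4 + ((p + M) + 5) = 4 + ((M + p) + 5) = 4 + (5 + M + p) = 9 + M + p)
44 + S(-2, 8)*(-18) = 44 + (9 + 8 - 2)*(-18) = 44 + 15*(-18) = 44 - 270 = -226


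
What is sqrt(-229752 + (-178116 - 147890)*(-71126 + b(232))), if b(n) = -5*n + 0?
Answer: 2*sqrt(5891359991) ≈ 1.5351e+5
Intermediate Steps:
b(n) = -5*n
sqrt(-229752 + (-178116 - 147890)*(-71126 + b(232))) = sqrt(-229752 + (-178116 - 147890)*(-71126 - 5*232)) = sqrt(-229752 - 326006*(-71126 - 1160)) = sqrt(-229752 - 326006*(-72286)) = sqrt(-229752 + 23565669716) = sqrt(23565439964) = 2*sqrt(5891359991)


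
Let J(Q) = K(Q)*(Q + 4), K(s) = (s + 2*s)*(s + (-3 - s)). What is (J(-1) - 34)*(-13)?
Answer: 91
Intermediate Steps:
K(s) = -9*s (K(s) = (3*s)*(-3) = -9*s)
J(Q) = -9*Q*(4 + Q) (J(Q) = (-9*Q)*(Q + 4) = (-9*Q)*(4 + Q) = -9*Q*(4 + Q))
(J(-1) - 34)*(-13) = (-9*(-1)*(4 - 1) - 34)*(-13) = (-9*(-1)*3 - 34)*(-13) = (27 - 34)*(-13) = -7*(-13) = 91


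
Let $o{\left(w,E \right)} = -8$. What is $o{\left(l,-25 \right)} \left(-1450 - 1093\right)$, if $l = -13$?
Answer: $20344$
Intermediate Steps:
$o{\left(l,-25 \right)} \left(-1450 - 1093\right) = - 8 \left(-1450 - 1093\right) = \left(-8\right) \left(-2543\right) = 20344$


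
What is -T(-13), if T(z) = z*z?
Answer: -169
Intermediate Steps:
T(z) = z²
-T(-13) = -1*(-13)² = -1*169 = -169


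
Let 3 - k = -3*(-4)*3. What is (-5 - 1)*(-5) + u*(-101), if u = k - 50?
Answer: 8413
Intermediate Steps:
k = -33 (k = 3 - (-3*(-4))*3 = 3 - 12*3 = 3 - 1*36 = 3 - 36 = -33)
u = -83 (u = -33 - 50 = -83)
(-5 - 1)*(-5) + u*(-101) = (-5 - 1)*(-5) - 83*(-101) = -6*(-5) + 8383 = 30 + 8383 = 8413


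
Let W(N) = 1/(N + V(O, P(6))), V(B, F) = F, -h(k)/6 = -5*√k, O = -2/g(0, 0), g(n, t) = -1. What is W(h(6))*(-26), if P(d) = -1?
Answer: -26/5399 - 780*√6/5399 ≈ -0.35870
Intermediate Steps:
O = 2 (O = -2/(-1) = -2*(-1) = 2)
h(k) = 30*√k (h(k) = -(-30)*√k = 30*√k)
W(N) = 1/(-1 + N) (W(N) = 1/(N - 1) = 1/(-1 + N))
W(h(6))*(-26) = -26/(-1 + 30*√6)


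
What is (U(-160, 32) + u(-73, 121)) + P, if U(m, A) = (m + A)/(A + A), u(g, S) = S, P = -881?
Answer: -762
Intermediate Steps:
U(m, A) = (A + m)/(2*A) (U(m, A) = (A + m)/((2*A)) = (A + m)*(1/(2*A)) = (A + m)/(2*A))
(U(-160, 32) + u(-73, 121)) + P = ((1/2)*(32 - 160)/32 + 121) - 881 = ((1/2)*(1/32)*(-128) + 121) - 881 = (-2 + 121) - 881 = 119 - 881 = -762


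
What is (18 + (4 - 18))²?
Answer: 16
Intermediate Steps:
(18 + (4 - 18))² = (18 - 14)² = 4² = 16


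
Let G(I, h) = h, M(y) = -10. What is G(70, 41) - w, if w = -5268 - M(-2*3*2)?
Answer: 5299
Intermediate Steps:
w = -5258 (w = -5268 - 1*(-10) = -5268 + 10 = -5258)
G(70, 41) - w = 41 - 1*(-5258) = 41 + 5258 = 5299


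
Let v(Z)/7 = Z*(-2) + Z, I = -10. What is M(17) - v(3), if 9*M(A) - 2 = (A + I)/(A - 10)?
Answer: 64/3 ≈ 21.333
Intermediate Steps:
M(A) = ⅓ (M(A) = 2/9 + ((A - 10)/(A - 10))/9 = 2/9 + ((-10 + A)/(-10 + A))/9 = 2/9 + (⅑)*1 = 2/9 + ⅑ = ⅓)
v(Z) = -7*Z (v(Z) = 7*(Z*(-2) + Z) = 7*(-2*Z + Z) = 7*(-Z) = -7*Z)
M(17) - v(3) = ⅓ - (-7)*3 = ⅓ - 1*(-21) = ⅓ + 21 = 64/3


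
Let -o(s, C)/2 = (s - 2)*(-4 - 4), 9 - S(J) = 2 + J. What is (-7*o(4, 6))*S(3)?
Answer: -896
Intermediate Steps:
S(J) = 7 - J (S(J) = 9 - (2 + J) = 9 + (-2 - J) = 7 - J)
o(s, C) = -32 + 16*s (o(s, C) = -2*(s - 2)*(-4 - 4) = -2*(-2 + s)*(-8) = -2*(16 - 8*s) = -32 + 16*s)
(-7*o(4, 6))*S(3) = (-7*(-32 + 16*4))*(7 - 1*3) = (-7*(-32 + 64))*(7 - 3) = -7*32*4 = -224*4 = -896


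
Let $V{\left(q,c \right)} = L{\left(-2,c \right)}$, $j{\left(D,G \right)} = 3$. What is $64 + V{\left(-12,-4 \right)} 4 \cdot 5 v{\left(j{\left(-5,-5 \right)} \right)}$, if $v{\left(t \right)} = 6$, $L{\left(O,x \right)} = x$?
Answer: $-416$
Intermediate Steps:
$V{\left(q,c \right)} = c$
$64 + V{\left(-12,-4 \right)} 4 \cdot 5 v{\left(j{\left(-5,-5 \right)} \right)} = 64 - 4 \cdot 4 \cdot 5 \cdot 6 = 64 - 4 \cdot 20 \cdot 6 = 64 - 480 = -416$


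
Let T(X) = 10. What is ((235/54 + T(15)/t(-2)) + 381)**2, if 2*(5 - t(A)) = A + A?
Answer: 21375317209/142884 ≈ 1.4960e+5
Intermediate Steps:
t(A) = 5 - A (t(A) = 5 - (A + A)/2 = 5 - A)
((235/54 + T(15)/t(-2)) + 381)**2 = ((235/54 + 10/(5 - 1*(-2))) + 381)**2 = ((235*(1/54) + 10/(5 + 2)) + 381)**2 = ((235/54 + 10/7) + 381)**2 = (2185/378 + 381)**2 = (146203/378)**2 = 21375317209/142884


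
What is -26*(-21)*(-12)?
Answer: -6552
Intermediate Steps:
-26*(-21)*(-12) = 546*(-12) = -6552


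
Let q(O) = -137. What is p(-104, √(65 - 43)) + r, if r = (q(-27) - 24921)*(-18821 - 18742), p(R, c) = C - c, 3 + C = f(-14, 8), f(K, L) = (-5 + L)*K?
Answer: 941253609 - √22 ≈ 9.4125e+8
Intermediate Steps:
f(K, L) = K*(-5 + L)
C = -45 (C = -3 - 14*(-5 + 8) = -3 - 14*3 = -3 - 42 = -45)
p(R, c) = -45 - c
r = 941253654 (r = (-137 - 24921)*(-18821 - 18742) = -25058*(-37563) = 941253654)
p(-104, √(65 - 43)) + r = (-45 - √(65 - 43)) + 941253654 = (-45 - √22) + 941253654 = 941253609 - √22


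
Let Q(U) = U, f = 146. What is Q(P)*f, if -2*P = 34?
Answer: -2482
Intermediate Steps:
P = -17 (P = -½*34 = -17)
Q(P)*f = -17*146 = -2482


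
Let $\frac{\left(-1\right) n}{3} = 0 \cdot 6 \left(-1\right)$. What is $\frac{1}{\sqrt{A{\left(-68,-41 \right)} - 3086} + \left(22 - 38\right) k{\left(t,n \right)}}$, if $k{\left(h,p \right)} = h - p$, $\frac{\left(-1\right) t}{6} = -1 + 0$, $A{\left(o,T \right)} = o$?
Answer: $- \frac{48}{6185} - \frac{i \sqrt{3154}}{12370} \approx -0.0077607 - 0.0045401 i$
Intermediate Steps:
$t = 6$ ($t = - 6 \left(-1 + 0\right) = \left(-6\right) \left(-1\right) = 6$)
$n = 0$ ($n = - 3 \cdot 0 \cdot 6 \left(-1\right) = - 3 \cdot 0 \left(-1\right) = \left(-3\right) 0 = 0$)
$\frac{1}{\sqrt{A{\left(-68,-41 \right)} - 3086} + \left(22 - 38\right) k{\left(t,n \right)}} = \frac{1}{\sqrt{-68 - 3086} + \left(22 - 38\right) \left(6 - 0\right)} = \frac{1}{\sqrt{-3154} - 16 \left(6 + 0\right)} = \frac{1}{i \sqrt{3154} - 96} = \frac{1}{-96 + i \sqrt{3154}}$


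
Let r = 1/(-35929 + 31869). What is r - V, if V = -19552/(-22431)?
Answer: -79403551/91069860 ≈ -0.87190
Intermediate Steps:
r = -1/4060 (r = 1/(-4060) = -1/4060 ≈ -0.00024631)
V = 19552/22431 (V = -19552*(-1/22431) = 19552/22431 ≈ 0.87165)
r - V = -1/4060 - 1*19552/22431 = -1/4060 - 19552/22431 = -79403551/91069860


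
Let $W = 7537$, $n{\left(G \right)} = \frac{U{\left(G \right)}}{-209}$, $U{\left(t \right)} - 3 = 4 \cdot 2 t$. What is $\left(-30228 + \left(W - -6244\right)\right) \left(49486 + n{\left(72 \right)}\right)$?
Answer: $- \frac{170094791765}{209} \approx -8.1385 \cdot 10^{8}$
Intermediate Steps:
$U{\left(t \right)} = 3 + 8 t$ ($U{\left(t \right)} = 3 + 4 \cdot 2 t = 3 + 8 t$)
$n{\left(G \right)} = - \frac{3}{209} - \frac{8 G}{209}$ ($n{\left(G \right)} = \frac{3 + 8 G}{-209} = \left(3 + 8 G\right) \left(- \frac{1}{209}\right) = - \frac{3}{209} - \frac{8 G}{209}$)
$\left(-30228 + \left(W - -6244\right)\right) \left(49486 + n{\left(72 \right)}\right) = \left(-30228 + \left(7537 - -6244\right)\right) \left(49486 - \frac{579}{209}\right) = \left(-30228 + \left(7537 + 6244\right)\right) \left(49486 - \frac{579}{209}\right) = \left(-30228 + 13781\right) \left(49486 - \frac{579}{209}\right) = \left(-16447\right) \frac{10341995}{209} = - \frac{170094791765}{209}$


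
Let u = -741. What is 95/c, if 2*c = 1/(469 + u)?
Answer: -51680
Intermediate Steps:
c = -1/544 (c = 1/(2*(469 - 741)) = (½)/(-272) = (½)*(-1/272) = -1/544 ≈ -0.0018382)
95/c = 95/(-1/544) = 95*(-544) = -51680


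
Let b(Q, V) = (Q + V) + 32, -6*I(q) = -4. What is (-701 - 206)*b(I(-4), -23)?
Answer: -26303/3 ≈ -8767.7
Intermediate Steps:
I(q) = 2/3 (I(q) = -1/6*(-4) = 2/3)
b(Q, V) = 32 + Q + V
(-701 - 206)*b(I(-4), -23) = (-701 - 206)*(32 + 2/3 - 23) = -907*29/3 = -26303/3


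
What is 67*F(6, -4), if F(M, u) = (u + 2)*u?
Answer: 536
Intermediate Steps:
F(M, u) = u*(2 + u) (F(M, u) = (2 + u)*u = u*(2 + u))
67*F(6, -4) = 67*(-4*(2 - 4)) = 67*(-4*(-2)) = 67*8 = 536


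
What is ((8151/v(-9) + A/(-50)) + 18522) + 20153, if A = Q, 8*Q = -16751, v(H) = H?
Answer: 45373453/1200 ≈ 37811.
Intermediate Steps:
Q = -16751/8 (Q = (1/8)*(-16751) = -16751/8 ≈ -2093.9)
A = -16751/8 ≈ -2093.9
((8151/v(-9) + A/(-50)) + 18522) + 20153 = ((8151/(-9) - 16751/8/(-50)) + 18522) + 20153 = ((8151*(-1/9) - 16751/8*(-1/50)) + 18522) + 20153 = ((-2717/3 + 16751/400) + 18522) + 20153 = (-1036547/1200 + 18522) + 20153 = 21189853/1200 + 20153 = 45373453/1200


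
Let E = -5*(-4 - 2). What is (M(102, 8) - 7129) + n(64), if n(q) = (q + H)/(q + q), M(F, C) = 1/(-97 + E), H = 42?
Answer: -30565665/4288 ≈ -7128.2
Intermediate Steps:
E = 30 (E = -5*(-6) = 30)
M(F, C) = -1/67 (M(F, C) = 1/(-97 + 30) = 1/(-67) = -1/67)
n(q) = (42 + q)/(2*q) (n(q) = (q + 42)/(q + q) = (42 + q)/((2*q)) = (42 + q)*(1/(2*q)) = (42 + q)/(2*q))
(M(102, 8) - 7129) + n(64) = (-1/67 - 7129) + (½)*(42 + 64)/64 = -477644/67 + (½)*(1/64)*106 = -477644/67 + 53/64 = -30565665/4288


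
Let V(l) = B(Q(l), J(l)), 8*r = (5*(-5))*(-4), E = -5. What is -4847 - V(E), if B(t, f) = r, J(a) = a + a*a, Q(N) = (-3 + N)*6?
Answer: -9719/2 ≈ -4859.5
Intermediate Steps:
Q(N) = -18 + 6*N
J(a) = a + a²
r = 25/2 (r = ((5*(-5))*(-4))/8 = (-25*(-4))/8 = (⅛)*100 = 25/2 ≈ 12.500)
B(t, f) = 25/2
V(l) = 25/2
-4847 - V(E) = -4847 - 1*25/2 = -4847 - 25/2 = -9719/2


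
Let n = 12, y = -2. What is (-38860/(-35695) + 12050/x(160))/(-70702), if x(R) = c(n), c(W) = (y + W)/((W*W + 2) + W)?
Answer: -679600991/252370789 ≈ -2.6929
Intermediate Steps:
c(W) = (-2 + W)/(2 + W + W**2) (c(W) = (-2 + W)/((W*W + 2) + W) = (-2 + W)/((W**2 + 2) + W) = (-2 + W)/((2 + W**2) + W) = (-2 + W)/(2 + W + W**2))
x(R) = 5/79 (x(R) = (-2 + 12)/(2 + 12 + 12**2) = 10/(2 + 12 + 144) = 10/158 = (1/158)*10 = 5/79)
(-38860/(-35695) + 12050/x(160))/(-70702) = (-38860/(-35695) + 12050/(5/79))/(-70702) = (-38860*(-1/35695) + 12050*(79/5))*(-1/70702) = (7772/7139 + 190390)*(-1/70702) = (1359201982/7139)*(-1/70702) = -679600991/252370789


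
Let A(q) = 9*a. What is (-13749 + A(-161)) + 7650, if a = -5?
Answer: -6144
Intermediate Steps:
A(q) = -45 (A(q) = 9*(-5) = -45)
(-13749 + A(-161)) + 7650 = (-13749 - 45) + 7650 = -13794 + 7650 = -6144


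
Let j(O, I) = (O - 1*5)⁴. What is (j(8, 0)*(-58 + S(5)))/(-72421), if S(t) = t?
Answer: 4293/72421 ≈ 0.059278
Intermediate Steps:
j(O, I) = (-5 + O)⁴ (j(O, I) = (O - 5)⁴ = (-5 + O)⁴)
(j(8, 0)*(-58 + S(5)))/(-72421) = ((-5 + 8)⁴*(-58 + 5))/(-72421) = (3⁴*(-53))*(-1/72421) = (81*(-53))*(-1/72421) = -4293*(-1/72421) = 4293/72421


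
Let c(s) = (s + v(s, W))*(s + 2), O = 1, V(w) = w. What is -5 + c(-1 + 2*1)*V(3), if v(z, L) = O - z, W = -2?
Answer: 4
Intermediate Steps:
v(z, L) = 1 - z
c(s) = 2 + s (c(s) = (s + (1 - s))*(s + 2) = 1*(2 + s) = 2 + s)
-5 + c(-1 + 2*1)*V(3) = -5 + (2 + (-1 + 2*1))*3 = -5 + (2 + (-1 + 2))*3 = -5 + (2 + 1)*3 = -5 + 3*3 = -5 + 9 = 4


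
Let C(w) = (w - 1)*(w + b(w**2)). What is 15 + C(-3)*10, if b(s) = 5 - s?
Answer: 295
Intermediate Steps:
C(w) = (-1 + w)*(5 + w - w**2) (C(w) = (w - 1)*(w + (5 - w**2)) = (-1 + w)*(5 + w - w**2))
15 + C(-3)*10 = 15 + (-5 - 1*(-3)**3 + 2*(-3)**2 + 4*(-3))*10 = 15 + (-5 - 1*(-27) + 2*9 - 12)*10 = 15 + (-5 + 27 + 18 - 12)*10 = 15 + 28*10 = 15 + 280 = 295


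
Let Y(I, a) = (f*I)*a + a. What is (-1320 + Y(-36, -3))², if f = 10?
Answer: 59049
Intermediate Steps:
Y(I, a) = a + 10*I*a (Y(I, a) = (10*I)*a + a = 10*I*a + a = a + 10*I*a)
(-1320 + Y(-36, -3))² = (-1320 - 3*(1 + 10*(-36)))² = (-1320 - 3*(1 - 360))² = (-1320 - 3*(-359))² = (-1320 + 1077)² = (-243)² = 59049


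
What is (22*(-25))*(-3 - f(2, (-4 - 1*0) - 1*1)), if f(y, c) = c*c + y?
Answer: 16500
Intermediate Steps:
f(y, c) = y + c² (f(y, c) = c² + y = y + c²)
(22*(-25))*(-3 - f(2, (-4 - 1*0) - 1*1)) = (22*(-25))*(-3 - (2 + ((-4 - 1*0) - 1*1)²)) = -550*(-3 - (2 + ((-4 + 0) - 1)²)) = -550*(-3 - (2 + (-4 - 1)²)) = -550*(-3 - (2 + (-5)²)) = -550*(-3 - (2 + 25)) = -550*(-3 - 1*27) = -550*(-3 - 27) = -550*(-30) = 16500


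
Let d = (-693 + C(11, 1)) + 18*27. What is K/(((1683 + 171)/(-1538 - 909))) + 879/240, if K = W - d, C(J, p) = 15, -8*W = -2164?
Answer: -44997889/74160 ≈ -606.77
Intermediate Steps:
W = 541/2 (W = -⅛*(-2164) = 541/2 ≈ 270.50)
d = -192 (d = (-693 + 15) + 18*27 = -678 + 486 = -192)
K = 925/2 (K = 541/2 - 1*(-192) = 541/2 + 192 = 925/2 ≈ 462.50)
K/(((1683 + 171)/(-1538 - 909))) + 879/240 = 925/(2*(((1683 + 171)/(-1538 - 909)))) + 879/240 = 925/(2*((1854/(-2447)))) + 879*(1/240) = 925/(2*((1854*(-1/2447)))) + 293/80 = 925/(2*(-1854/2447)) + 293/80 = (925/2)*(-2447/1854) + 293/80 = -2263475/3708 + 293/80 = -44997889/74160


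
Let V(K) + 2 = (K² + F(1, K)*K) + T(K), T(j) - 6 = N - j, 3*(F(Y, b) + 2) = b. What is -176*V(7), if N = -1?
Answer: -24992/3 ≈ -8330.7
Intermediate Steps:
F(Y, b) = -2 + b/3
T(j) = 5 - j (T(j) = 6 + (-1 - j) = 5 - j)
V(K) = 3 + K² - K + K*(-2 + K/3) (V(K) = -2 + ((K² + (-2 + K/3)*K) + (5 - K)) = -2 + ((K² + K*(-2 + K/3)) + (5 - K)) = -2 + (5 + K² - K + K*(-2 + K/3)) = 3 + K² - K + K*(-2 + K/3))
-176*V(7) = -176*(3 - 3*7 + (4/3)*7²) = -176*(3 - 21 + (4/3)*49) = -176*(3 - 21 + 196/3) = -176*142/3 = -24992/3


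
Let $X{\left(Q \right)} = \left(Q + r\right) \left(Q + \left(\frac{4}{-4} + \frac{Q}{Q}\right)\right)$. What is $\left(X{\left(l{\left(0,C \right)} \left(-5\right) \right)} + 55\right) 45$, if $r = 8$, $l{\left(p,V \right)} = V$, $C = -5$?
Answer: $39600$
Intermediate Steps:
$X{\left(Q \right)} = Q \left(8 + Q\right)$ ($X{\left(Q \right)} = \left(Q + 8\right) \left(Q + \left(\frac{4}{-4} + \frac{Q}{Q}\right)\right) = \left(8 + Q\right) \left(Q + \left(4 \left(- \frac{1}{4}\right) + 1\right)\right) = \left(8 + Q\right) \left(Q + \left(-1 + 1\right)\right) = \left(8 + Q\right) \left(Q + 0\right) = \left(8 + Q\right) Q = Q \left(8 + Q\right)$)
$\left(X{\left(l{\left(0,C \right)} \left(-5\right) \right)} + 55\right) 45 = \left(\left(-5\right) \left(-5\right) \left(8 - -25\right) + 55\right) 45 = \left(25 \left(8 + 25\right) + 55\right) 45 = \left(25 \cdot 33 + 55\right) 45 = \left(825 + 55\right) 45 = 880 \cdot 45 = 39600$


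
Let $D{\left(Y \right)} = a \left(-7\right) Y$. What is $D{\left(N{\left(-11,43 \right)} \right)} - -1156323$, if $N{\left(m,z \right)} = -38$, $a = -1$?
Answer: $1156057$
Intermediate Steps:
$D{\left(Y \right)} = 7 Y$ ($D{\left(Y \right)} = \left(-1\right) \left(-7\right) Y = 7 Y$)
$D{\left(N{\left(-11,43 \right)} \right)} - -1156323 = 7 \left(-38\right) - -1156323 = -266 + 1156323 = 1156057$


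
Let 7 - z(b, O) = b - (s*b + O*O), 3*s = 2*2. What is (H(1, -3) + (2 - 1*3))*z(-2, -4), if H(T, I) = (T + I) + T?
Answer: -134/3 ≈ -44.667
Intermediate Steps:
s = 4/3 (s = (2*2)/3 = (⅓)*4 = 4/3 ≈ 1.3333)
H(T, I) = I + 2*T (H(T, I) = (I + T) + T = I + 2*T)
z(b, O) = 7 + O² + b/3 (z(b, O) = 7 - (b - (4*b/3 + O*O)) = 7 - (b - (4*b/3 + O²)) = 7 - (b - (O² + 4*b/3)) = 7 - (b + (-O² - 4*b/3)) = 7 - (-O² - b/3) = 7 + (O² + b/3) = 7 + O² + b/3)
(H(1, -3) + (2 - 1*3))*z(-2, -4) = ((-3 + 2*1) + (2 - 1*3))*(7 + (-4)² + (⅓)*(-2)) = ((-3 + 2) + (2 - 3))*(7 + 16 - ⅔) = (-1 - 1)*(67/3) = -2*67/3 = -134/3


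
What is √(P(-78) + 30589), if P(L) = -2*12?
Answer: √30565 ≈ 174.83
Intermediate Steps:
P(L) = -24
√(P(-78) + 30589) = √(-24 + 30589) = √30565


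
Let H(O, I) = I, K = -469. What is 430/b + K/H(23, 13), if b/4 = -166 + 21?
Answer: -27761/754 ≈ -36.818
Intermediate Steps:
b = -580 (b = 4*(-166 + 21) = 4*(-145) = -580)
430/b + K/H(23, 13) = 430/(-580) - 469/13 = 430*(-1/580) - 469*1/13 = -43/58 - 469/13 = -27761/754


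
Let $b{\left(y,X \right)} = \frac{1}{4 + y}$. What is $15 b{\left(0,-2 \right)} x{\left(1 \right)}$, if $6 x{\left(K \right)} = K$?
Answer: $\frac{5}{8} \approx 0.625$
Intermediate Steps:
$x{\left(K \right)} = \frac{K}{6}$
$15 b{\left(0,-2 \right)} x{\left(1 \right)} = \frac{15}{4 + 0} \cdot \frac{1}{6} \cdot 1 = \frac{15}{4} \cdot \frac{1}{6} = \frac{5}{8}$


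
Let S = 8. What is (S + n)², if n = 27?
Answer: 1225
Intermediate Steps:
(S + n)² = (8 + 27)² = 35² = 1225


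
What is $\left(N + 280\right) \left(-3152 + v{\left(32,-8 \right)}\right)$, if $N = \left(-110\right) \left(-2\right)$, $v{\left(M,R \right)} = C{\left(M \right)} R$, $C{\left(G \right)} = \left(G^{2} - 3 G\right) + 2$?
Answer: $-5296000$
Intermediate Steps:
$C{\left(G \right)} = 2 + G^{2} - 3 G$
$v{\left(M,R \right)} = R \left(2 + M^{2} - 3 M\right)$ ($v{\left(M,R \right)} = \left(2 + M^{2} - 3 M\right) R = R \left(2 + M^{2} - 3 M\right)$)
$N = 220$
$\left(N + 280\right) \left(-3152 + v{\left(32,-8 \right)}\right) = \left(220 + 280\right) \left(-3152 - 8 \left(2 + 32^{2} - 96\right)\right) = 500 \left(-3152 - 8 \left(2 + 1024 - 96\right)\right) = 500 \left(-3152 - 7440\right) = 500 \left(-10592\right) = -5296000$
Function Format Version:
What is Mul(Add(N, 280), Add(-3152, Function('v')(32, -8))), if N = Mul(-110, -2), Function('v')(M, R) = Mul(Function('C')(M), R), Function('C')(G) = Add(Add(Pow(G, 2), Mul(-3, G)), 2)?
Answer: -5296000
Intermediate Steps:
Function('C')(G) = Add(2, Pow(G, 2), Mul(-3, G))
Function('v')(M, R) = Mul(R, Add(2, Pow(M, 2), Mul(-3, M))) (Function('v')(M, R) = Mul(Add(2, Pow(M, 2), Mul(-3, M)), R) = Mul(R, Add(2, Pow(M, 2), Mul(-3, M))))
N = 220
Mul(Add(N, 280), Add(-3152, Function('v')(32, -8))) = Mul(Add(220, 280), Add(-3152, Mul(-8, Add(2, Pow(32, 2), Mul(-3, 32))))) = Mul(500, Add(-3152, Mul(-8, Add(2, 1024, -96)))) = Mul(500, Add(-3152, Mul(-8, 930))) = Mul(500, Add(-3152, -7440)) = Mul(500, -10592) = -5296000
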